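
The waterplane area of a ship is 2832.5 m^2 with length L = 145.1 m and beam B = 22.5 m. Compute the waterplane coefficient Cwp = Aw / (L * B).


Formula: Cwp = Aw / (L * B)
Step 1 — L * B = 145.1 * 22.5 = 3264.75 m^2
Step 2 — Cwp = 2832.5 / 3264.75 ≈ 0.86760 (5 s.f.)

0.86760


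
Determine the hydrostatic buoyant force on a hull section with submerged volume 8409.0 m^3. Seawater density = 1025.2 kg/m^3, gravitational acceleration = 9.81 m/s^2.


Formula: Fb = rho * g * V
Substituting: Fb = 1025.2 * 9.81 * 8409.0
Intermediate: 1025.2 * 9.81 = 10057.212
Result: Fb = 10057.212 * 8409.0 ≈ 84571000 N (5 s.f.)

84571000 N


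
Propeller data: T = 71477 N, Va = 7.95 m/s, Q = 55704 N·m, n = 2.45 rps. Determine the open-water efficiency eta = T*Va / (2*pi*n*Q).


Formula: eta = T * Va / (2 * pi * n * Q)
Step 1 — numerator = T * Va = 71477 * 7.95 = 568242.15
Step 2 — 2 * pi * n = 2 * pi * 2.45 = 15.393804
Step 3 — denominator = 15.393804 * 55704 = 857496.46
Step 4 — eta = 568242.15 / 857496.46 ≈ 0.66268 (5 s.f.)

0.66268


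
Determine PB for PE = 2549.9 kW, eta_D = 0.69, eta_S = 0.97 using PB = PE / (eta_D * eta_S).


Formula: PB = PE / (eta_D * eta_S)
Step 1 — combined efficiency = eta_D * eta_S = 0.69 * 0.97 = 0.6693
Step 2 — PB = 2549.9 / 0.6693 ≈ 3809.8 kW (5 s.f.)

3809.8 kW


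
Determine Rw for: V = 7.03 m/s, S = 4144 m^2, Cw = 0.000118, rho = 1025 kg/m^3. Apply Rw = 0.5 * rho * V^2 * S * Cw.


Formula: Rw = 0.5 * rho * V^2 * S * Cw
Step 1 — V^2 = 7.03^2 = 49.4209
Step 2 — 0.5 * rho * V^2 = 0.5 * 1025 * 49.4209 = 25328.21125
Step 3 — Rw = 25328.21125 * 4144 * 0.000118 ≈ 12385 N (5 s.f.)

12385 N


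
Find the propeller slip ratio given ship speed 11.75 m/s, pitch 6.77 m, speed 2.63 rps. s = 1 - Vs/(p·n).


Formula: s = 1 - Vs / (p * n)
Step 1 — p * n = 6.77 * 2.63 = 17.8051
Step 2 — Vs / (p*n) = 11.75 / 17.8051 = 0.659923 (6 d.p.)
Step 3 — s = 1 - 0.659923 = 0.340077

0.340077


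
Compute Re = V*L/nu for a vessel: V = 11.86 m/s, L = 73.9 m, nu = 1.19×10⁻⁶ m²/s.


Formula: Re = V * L / nu
Step 1 — V * L = 11.86 * 73.9 = 876.454 m^2/s
Step 2 — Re = 876.454 / 1.19e-6 = 7.37e+08

7.37e+08


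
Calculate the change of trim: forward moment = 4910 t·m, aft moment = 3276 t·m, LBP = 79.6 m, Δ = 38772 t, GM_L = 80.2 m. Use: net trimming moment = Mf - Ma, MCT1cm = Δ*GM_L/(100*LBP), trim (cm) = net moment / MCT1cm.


Formula: net trimming moment = Mf - Ma; MCT1cm = Δ*GM_L/(100*LBP); trim = net moment / MCT1cm
Step 1 — net trimming moment = 4910 - 3276 = 1634 t·m
Step 2 — MCT1cm = 38772 * 80.2 / (100 * 79.6) = 390.6425 t·m/cm
Step 3 — trim = 1634 / 390.6425 ≈ 4.1829 cm (5 s.f.)

4.1829 cm


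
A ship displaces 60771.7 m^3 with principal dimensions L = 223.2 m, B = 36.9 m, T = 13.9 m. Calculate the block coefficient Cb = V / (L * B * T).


Formula: Cb = V / (L * B * T)
Step 1 — L * B * T = 223.2 * 36.9 * 13.9 = 114481.512 m^3
Step 2 — Cb = 60771.7 / 114481.512 ≈ 0.53084 (5 s.f.)

0.53084


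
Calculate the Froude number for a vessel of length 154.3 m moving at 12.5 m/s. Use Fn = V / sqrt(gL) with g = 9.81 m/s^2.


Formula: Fn = V / sqrt(g * L)
Step 1 — g * L = 9.81 * 154.3 = 1513.683
Step 2 — sqrt(g * L) = sqrt(1513.683) = 38.906079
Step 3 — Fn = 12.5 / 38.906079 ≈ 0.32129 (5 s.f.)

0.32129


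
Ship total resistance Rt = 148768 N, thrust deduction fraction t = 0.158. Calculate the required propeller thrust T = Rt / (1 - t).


Formula: T = Rt / (1 - t)
Step 1 — (1 - t) = 1 - 0.158 = 0.842
Step 2 — T = 148768 / 0.842 ≈ 176680 N (5 s.f.)

176680 N


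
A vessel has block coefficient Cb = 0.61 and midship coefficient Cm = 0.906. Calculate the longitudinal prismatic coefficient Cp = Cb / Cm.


Formula: Cp = Cb / Cm
Substituting: Cp = 0.61 / 0.906
Result: Cp ≈ 0.67329 (5 s.f.)

0.67329


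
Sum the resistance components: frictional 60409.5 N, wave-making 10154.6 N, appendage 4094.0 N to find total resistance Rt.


Formula: Rt = Rf + Rw + Ra
Substituting: Rt = 60409.5 + 10154.6 + 4094.0
Result: Rt = 74658.1 N

74658.1 N


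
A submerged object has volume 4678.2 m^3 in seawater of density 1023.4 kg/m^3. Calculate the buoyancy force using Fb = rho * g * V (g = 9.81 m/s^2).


Formula: Fb = rho * g * V
Substituting: Fb = 1023.4 * 9.81 * 4678.2
Intermediate: 1023.4 * 9.81 = 10039.554
Result: Fb = 10039.554 * 4678.2 ≈ 46967000 N (5 s.f.)

46967000 N


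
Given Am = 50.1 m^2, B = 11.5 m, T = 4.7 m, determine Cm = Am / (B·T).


Formula: Cm = Am / (B * T)
Step 1 — B * T = 11.5 * 4.7 = 54.05 m^2
Step 2 — Cm = 50.1 / 54.05 ≈ 0.92692 (5 s.f.)

0.92692


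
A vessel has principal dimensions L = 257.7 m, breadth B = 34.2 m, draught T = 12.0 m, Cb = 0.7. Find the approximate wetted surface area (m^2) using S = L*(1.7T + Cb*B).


Formula: S = 1.7*L*T + V/T with V = Cb*L*B*T, i.e. S = L * (1.7*T + Cb*B)
Step 1 — 1.7*T = 1.7 * 12.0 = 20.4 m
Step 2 — Cb*B = 0.7 * 34.2 = 23.94 m
Step 3 — 1.7*T + Cb*B = 20.4 + 23.94 = 44.34 m
Step 4 — S = 257.7 * 44.34 ≈ 11426 m^2 (5 s.f.)

11426 m^2


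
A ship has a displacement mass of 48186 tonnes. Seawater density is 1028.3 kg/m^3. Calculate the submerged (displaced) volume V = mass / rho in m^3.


Formula: V = mass / rho
Step 1 — convert tonnes to kg: 48186 t * 1000 = 48186000 kg
Step 2 — V = 48186000 / 1028.3 ≈ 46860 m^3 (5 s.f.)

46860 m^3


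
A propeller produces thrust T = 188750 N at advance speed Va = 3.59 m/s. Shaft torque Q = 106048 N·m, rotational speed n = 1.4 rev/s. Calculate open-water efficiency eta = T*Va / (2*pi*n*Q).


Formula: eta = T * Va / (2 * pi * n * Q)
Step 1 — numerator = T * Va = 188750 * 3.59 = 677612.5
Step 2 — 2 * pi * n = 2 * pi * 1.4 = 8.796459
Step 3 — denominator = 8.796459 * 106048 = 932846.88
Step 4 — eta = 677612.5 / 932846.88 ≈ 0.72639 (5 s.f.)

0.72639


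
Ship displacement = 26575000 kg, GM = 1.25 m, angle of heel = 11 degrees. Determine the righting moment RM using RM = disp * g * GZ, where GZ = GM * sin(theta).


Formula: GZ = GM * sin(theta); RM = disp * g * GZ
Step 1 — GZ = 1.25 * sin(11°) = 1.25 * 0.190809 = 0.238511 m
Step 2 — RM = 26575000 * 9.81 * 0.238511 ≈ 62180000 N·m (5 s.f.)

62180000 N·m


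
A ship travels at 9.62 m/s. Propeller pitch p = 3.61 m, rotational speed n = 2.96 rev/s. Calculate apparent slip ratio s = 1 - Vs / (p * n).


Formula: s = 1 - Vs / (p * n)
Step 1 — p * n = 3.61 * 2.96 = 10.6856
Step 2 — Vs / (p*n) = 9.62 / 10.6856 = 0.900277 (6 d.p.)
Step 3 — s = 1 - 0.900277 = 0.099723

0.099723


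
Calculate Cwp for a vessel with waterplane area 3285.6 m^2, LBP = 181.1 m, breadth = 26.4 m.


Formula: Cwp = Aw / (L * B)
Step 1 — L * B = 181.1 * 26.4 = 4781.04 m^2
Step 2 — Cwp = 3285.6 / 4781.04 ≈ 0.68721 (5 s.f.)

0.68721


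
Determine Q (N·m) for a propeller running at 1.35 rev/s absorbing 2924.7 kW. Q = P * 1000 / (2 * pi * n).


Formula: Q = P_W / (2 * pi * n)
Step 1 — P_W = 2924.7 kW * 1000 = 2924700.0 W
Step 2 — 2 * pi * n = 2 * pi * 1.35 = 8.4823
Step 3 — Q = 2924700.0 / 8.4823 ≈ 344800 N·m (5 s.f.)

344800 N·m


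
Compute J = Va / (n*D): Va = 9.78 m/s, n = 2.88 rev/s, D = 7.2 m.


Formula: J = Va / (n * D)
Step 1 — n * D = 2.88 * 7.2 = 20.736
Step 2 — J = 9.78 / 20.736 ≈ 0.47164 (5 s.f.)

0.47164


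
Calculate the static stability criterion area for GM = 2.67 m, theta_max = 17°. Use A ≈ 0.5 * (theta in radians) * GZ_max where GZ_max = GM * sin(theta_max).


Formula: GZ_max = GM * sin(theta); Area = 0.5 * theta_rad * GZ_max
Step 1 — GZ_max = 2.67 * sin(17°) = 2.67 * 0.292372 = 0.780633 m
Step 2 — theta_rad = 17 * pi/180 = 0.296706 rad
Step 3 — Area = 0.5 * 0.296706 * 0.780633 ≈ 0.11581 m·rad (5 s.f.)

0.11581 m·rad


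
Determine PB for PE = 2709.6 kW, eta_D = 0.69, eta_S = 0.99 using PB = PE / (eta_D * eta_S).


Formula: PB = PE / (eta_D * eta_S)
Step 1 — combined efficiency = eta_D * eta_S = 0.69 * 0.99 = 0.6831
Step 2 — PB = 2709.6 / 0.6831 ≈ 3966.6 kW (5 s.f.)

3966.6 kW


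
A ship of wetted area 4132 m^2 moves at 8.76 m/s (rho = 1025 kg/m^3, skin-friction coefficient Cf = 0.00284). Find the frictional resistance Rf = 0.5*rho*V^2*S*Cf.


Formula: Rf = 0.5 * rho * V^2 * S * Cf
Step 1 — V^2 = 8.76^2 = 76.7376
Step 2 — 0.5 * rho * V^2 = 0.5 * 1025 * 76.7376 = 39328.02
Step 3 — Rf = 39328.02 * 4132 * 0.00284 ≈ 461510 N (5 s.f.)

461510 N


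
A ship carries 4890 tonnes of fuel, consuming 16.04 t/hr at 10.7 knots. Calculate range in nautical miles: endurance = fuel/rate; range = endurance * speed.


Formula: endurance = fuel / rate; range = endurance * speed
Step 1 — endurance = 4890 / 16.04 = 304.8628 hours
Step 2 — range = 304.8628 * 10.7 ≈ 3262.0 nautical miles (5 s.f.)

3262.0 NM


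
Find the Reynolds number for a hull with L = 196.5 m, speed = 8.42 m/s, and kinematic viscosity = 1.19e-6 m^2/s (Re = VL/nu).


Formula: Re = V * L / nu
Step 1 — V * L = 8.42 * 196.5 = 1654.53 m^2/s
Step 2 — Re = 1654.53 / 1.19e-6 = 1.39e+09

1.39e+09


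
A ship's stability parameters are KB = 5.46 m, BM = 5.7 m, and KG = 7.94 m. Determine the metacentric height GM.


Formula: GM = KB + BM - KG
Step 1 — KM = KB + BM = 5.46 + 5.7 = 11.16 m
Step 2 — GM = KM - KG = 11.16 - 7.94 = 3.22 m

3.22 m


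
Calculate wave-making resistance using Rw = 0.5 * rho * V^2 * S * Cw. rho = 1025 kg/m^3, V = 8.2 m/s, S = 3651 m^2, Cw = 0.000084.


Formula: Rw = 0.5 * rho * V^2 * S * Cw
Step 1 — V^2 = 8.2^2 = 67.24
Step 2 — 0.5 * rho * V^2 = 0.5 * 1025 * 67.24 = 34460.5
Step 3 — Rw = 34460.5 * 3651 * 0.000084 ≈ 10568 N (5 s.f.)

10568 N


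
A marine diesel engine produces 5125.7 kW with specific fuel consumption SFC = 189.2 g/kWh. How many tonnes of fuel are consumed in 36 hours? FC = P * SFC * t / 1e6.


Formula: FC (tonnes) = P * SFC * t / 1,000,000
Step 1 — P * SFC * t = 5125.7 * 189.2 * 36 = 34912167.84 g
Step 2 — FC (tonnes) = 34912167.84 / 1,000,000 ≈ 34.912 tonnes (5 s.f.)

34.912 tonnes


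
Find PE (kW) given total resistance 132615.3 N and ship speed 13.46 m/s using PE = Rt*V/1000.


Formula: PE = Rt * V / 1000 (kW)
Step 1 — PE (W) = 132615.3 * 13.46 = 1785001.938 W
Step 2 — PE (kW) = 1785001.938 / 1000 ≈ 1785.0 kW (5 s.f.)

1785.0 kW


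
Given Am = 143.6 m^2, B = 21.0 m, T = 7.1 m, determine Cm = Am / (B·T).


Formula: Cm = Am / (B * T)
Step 1 — B * T = 21.0 * 7.1 = 149.1 m^2
Step 2 — Cm = 143.6 / 149.1 ≈ 0.96311 (5 s.f.)

0.96311


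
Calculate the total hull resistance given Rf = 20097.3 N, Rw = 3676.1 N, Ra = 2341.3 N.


Formula: Rt = Rf + Rw + Ra
Substituting: Rt = 20097.3 + 3676.1 + 2341.3
Result: Rt = 26114.7 N

26114.7 N


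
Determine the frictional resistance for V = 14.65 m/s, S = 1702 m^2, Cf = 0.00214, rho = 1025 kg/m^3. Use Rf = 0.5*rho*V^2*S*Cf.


Formula: Rf = 0.5 * rho * V^2 * S * Cf
Step 1 — V^2 = 14.65^2 = 214.6225
Step 2 — 0.5 * rho * V^2 = 0.5 * 1025 * 214.6225 = 109994.03125
Step 3 — Rf = 109994.03125 * 1702 * 0.00214 ≈ 400630 N (5 s.f.)

400630 N


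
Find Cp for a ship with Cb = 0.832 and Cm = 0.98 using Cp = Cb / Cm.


Formula: Cp = Cb / Cm
Substituting: Cp = 0.832 / 0.98
Result: Cp ≈ 0.84898 (5 s.f.)

0.84898


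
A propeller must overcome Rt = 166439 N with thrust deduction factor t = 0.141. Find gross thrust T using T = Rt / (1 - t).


Formula: T = Rt / (1 - t)
Step 1 — (1 - t) = 1 - 0.141 = 0.859
Step 2 — T = 166439 / 0.859 ≈ 193760 N (5 s.f.)

193760 N


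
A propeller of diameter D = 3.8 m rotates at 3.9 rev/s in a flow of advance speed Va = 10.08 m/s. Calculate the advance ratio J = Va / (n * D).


Formula: J = Va / (n * D)
Step 1 — n * D = 3.9 * 3.8 = 14.82
Step 2 — J = 10.08 / 14.82 ≈ 0.68016 (5 s.f.)

0.68016


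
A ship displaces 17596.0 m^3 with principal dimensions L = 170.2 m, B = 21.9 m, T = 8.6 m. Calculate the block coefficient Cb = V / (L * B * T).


Formula: Cb = V / (L * B * T)
Step 1 — L * B * T = 170.2 * 21.9 * 8.6 = 32055.468 m^3
Step 2 — Cb = 17596.0 / 32055.468 ≈ 0.54892 (5 s.f.)

0.54892


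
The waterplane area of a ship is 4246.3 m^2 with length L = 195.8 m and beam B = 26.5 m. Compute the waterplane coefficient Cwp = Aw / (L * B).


Formula: Cwp = Aw / (L * B)
Step 1 — L * B = 195.8 * 26.5 = 5188.7 m^2
Step 2 — Cwp = 4246.3 / 5188.7 ≈ 0.81837 (5 s.f.)

0.81837


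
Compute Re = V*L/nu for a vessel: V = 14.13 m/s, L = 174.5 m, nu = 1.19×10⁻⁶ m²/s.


Formula: Re = V * L / nu
Step 1 — V * L = 14.13 * 174.5 = 2465.685 m^2/s
Step 2 — Re = 2465.685 / 1.19e-6 = 2.07e+09

2.07e+09


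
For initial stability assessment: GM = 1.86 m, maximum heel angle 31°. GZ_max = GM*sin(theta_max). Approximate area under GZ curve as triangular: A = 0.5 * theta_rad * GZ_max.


Formula: GZ_max = GM * sin(theta); Area = 0.5 * theta_rad * GZ_max
Step 1 — GZ_max = 1.86 * sin(31°) = 1.86 * 0.515038 = 0.957971 m
Step 2 — theta_rad = 31 * pi/180 = 0.541052 rad
Step 3 — Area = 0.5 * 0.541052 * 0.957971 ≈ 0.25916 m·rad (5 s.f.)

0.25916 m·rad


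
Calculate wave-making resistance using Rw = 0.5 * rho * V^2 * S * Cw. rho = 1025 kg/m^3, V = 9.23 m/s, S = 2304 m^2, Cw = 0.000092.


Formula: Rw = 0.5 * rho * V^2 * S * Cw
Step 1 — V^2 = 9.23^2 = 85.1929
Step 2 — 0.5 * rho * V^2 = 0.5 * 1025 * 85.1929 = 43661.36125
Step 3 — Rw = 43661.36125 * 2304 * 0.000092 ≈ 9254.8 N (5 s.f.)

9254.8 N


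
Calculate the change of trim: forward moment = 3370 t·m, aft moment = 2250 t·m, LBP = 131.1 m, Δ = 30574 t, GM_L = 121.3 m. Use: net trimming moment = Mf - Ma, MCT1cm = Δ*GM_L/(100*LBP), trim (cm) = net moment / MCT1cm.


Formula: net trimming moment = Mf - Ma; MCT1cm = Δ*GM_L/(100*LBP); trim = net moment / MCT1cm
Step 1 — net trimming moment = 3370 - 2250 = 1120 t·m
Step 2 — MCT1cm = 30574 * 121.3 / (100 * 131.1) = 282.8853 t·m/cm
Step 3 — trim = 1120 / 282.8853 ≈ 3.9592 cm (5 s.f.)

3.9592 cm


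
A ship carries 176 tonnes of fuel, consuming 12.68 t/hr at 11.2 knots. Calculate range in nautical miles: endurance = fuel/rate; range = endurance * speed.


Formula: endurance = fuel / rate; range = endurance * speed
Step 1 — endurance = 176 / 12.68 = 13.8801 hours
Step 2 — range = 13.8801 * 11.2 ≈ 155.46 nautical miles (5 s.f.)

155.46 NM


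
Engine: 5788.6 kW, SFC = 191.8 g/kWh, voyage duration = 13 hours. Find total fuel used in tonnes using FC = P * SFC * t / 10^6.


Formula: FC (tonnes) = P * SFC * t / 1,000,000
Step 1 — P * SFC * t = 5788.6 * 191.8 * 13 = 14433295.24 g
Step 2 — FC (tonnes) = 14433295.24 / 1,000,000 ≈ 14.433 tonnes (5 s.f.)

14.433 tonnes


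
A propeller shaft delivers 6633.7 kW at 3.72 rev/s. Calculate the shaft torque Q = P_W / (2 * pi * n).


Formula: Q = P_W / (2 * pi * n)
Step 1 — P_W = 6633.7 kW * 1000 = 6633700.0 W
Step 2 — 2 * pi * n = 2 * pi * 3.72 = 23.373449
Step 3 — Q = 6633700.0 / 23.373449 ≈ 283810 N·m (5 s.f.)

283810 N·m


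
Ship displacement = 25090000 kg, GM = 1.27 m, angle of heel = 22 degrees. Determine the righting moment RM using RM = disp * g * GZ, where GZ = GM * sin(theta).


Formula: GZ = GM * sin(theta); RM = disp * g * GZ
Step 1 — GZ = 1.27 * sin(22°) = 1.27 * 0.374607 = 0.475751 m
Step 2 — RM = 25090000 * 9.81 * 0.475751 ≈ 117100000 N·m (5 s.f.)

117100000 N·m


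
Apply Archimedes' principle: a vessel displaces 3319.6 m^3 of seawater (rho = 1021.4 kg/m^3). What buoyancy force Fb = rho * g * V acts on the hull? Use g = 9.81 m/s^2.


Formula: Fb = rho * g * V
Substituting: Fb = 1021.4 * 9.81 * 3319.6
Intermediate: 1021.4 * 9.81 = 10019.934
Result: Fb = 10019.934 * 3319.6 ≈ 33262000 N (5 s.f.)

33262000 N


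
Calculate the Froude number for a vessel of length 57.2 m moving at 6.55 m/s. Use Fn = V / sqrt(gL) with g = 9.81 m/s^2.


Formula: Fn = V / sqrt(g * L)
Step 1 — g * L = 9.81 * 57.2 = 561.132
Step 2 — sqrt(g * L) = sqrt(561.132) = 23.688225
Step 3 — Fn = 6.55 / 23.688225 ≈ 0.27651 (5 s.f.)

0.27651


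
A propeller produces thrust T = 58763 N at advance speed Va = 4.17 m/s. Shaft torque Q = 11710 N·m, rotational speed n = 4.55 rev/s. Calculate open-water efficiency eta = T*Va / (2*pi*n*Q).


Formula: eta = T * Va / (2 * pi * n * Q)
Step 1 — numerator = T * Va = 58763 * 4.17 = 245041.71
Step 2 — 2 * pi * n = 2 * pi * 4.55 = 28.588493
Step 3 — denominator = 28.588493 * 11710 = 334771.25
Step 4 — eta = 245041.71 / 334771.25 ≈ 0.73197 (5 s.f.)

0.73197


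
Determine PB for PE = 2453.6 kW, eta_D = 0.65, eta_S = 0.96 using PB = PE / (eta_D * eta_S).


Formula: PB = PE / (eta_D * eta_S)
Step 1 — combined efficiency = eta_D * eta_S = 0.65 * 0.96 = 0.624
Step 2 — PB = 2453.6 / 0.624 ≈ 3932.1 kW (5 s.f.)

3932.1 kW


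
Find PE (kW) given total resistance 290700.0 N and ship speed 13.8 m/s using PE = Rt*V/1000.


Formula: PE = Rt * V / 1000 (kW)
Step 1 — PE (W) = 290700.0 * 13.8 = 4011660.0 W
Step 2 — PE (kW) = 4011660.0 / 1000 ≈ 4011.7 kW (5 s.f.)

4011.7 kW


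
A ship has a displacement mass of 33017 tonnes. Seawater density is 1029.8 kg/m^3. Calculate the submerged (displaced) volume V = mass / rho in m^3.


Formula: V = mass / rho
Step 1 — convert tonnes to kg: 33017 t * 1000 = 33017000 kg
Step 2 — V = 33017000 / 1029.8 ≈ 32062 m^3 (5 s.f.)

32062 m^3


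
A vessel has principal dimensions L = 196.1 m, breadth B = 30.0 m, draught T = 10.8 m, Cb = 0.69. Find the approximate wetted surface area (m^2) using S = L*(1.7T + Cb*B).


Formula: S = 1.7*L*T + V/T with V = Cb*L*B*T, i.e. S = L * (1.7*T + Cb*B)
Step 1 — 1.7*T = 1.7 * 10.8 = 18.36 m
Step 2 — Cb*B = 0.69 * 30.0 = 20.7 m
Step 3 — 1.7*T + Cb*B = 18.36 + 20.7 = 39.06 m
Step 4 — S = 196.1 * 39.06 ≈ 7659.7 m^2 (5 s.f.)

7659.7 m^2


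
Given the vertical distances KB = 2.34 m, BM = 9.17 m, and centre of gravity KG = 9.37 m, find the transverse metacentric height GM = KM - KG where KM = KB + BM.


Formula: GM = KB + BM - KG
Step 1 — KM = KB + BM = 2.34 + 9.17 = 11.51 m
Step 2 — GM = KM - KG = 11.51 - 9.37 = 2.14 m

2.14 m


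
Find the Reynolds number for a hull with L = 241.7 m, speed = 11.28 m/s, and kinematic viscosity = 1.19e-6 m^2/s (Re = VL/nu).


Formula: Re = V * L / nu
Step 1 — V * L = 11.28 * 241.7 = 2726.376 m^2/s
Step 2 — Re = 2726.376 / 1.19e-6 = 2.29e+09

2.29e+09


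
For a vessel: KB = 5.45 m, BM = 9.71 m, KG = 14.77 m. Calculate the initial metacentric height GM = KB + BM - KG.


Formula: GM = KB + BM - KG
Step 1 — KM = KB + BM = 5.45 + 9.71 = 15.16 m
Step 2 — GM = KM - KG = 15.16 - 14.77 = 0.39 m

0.39 m


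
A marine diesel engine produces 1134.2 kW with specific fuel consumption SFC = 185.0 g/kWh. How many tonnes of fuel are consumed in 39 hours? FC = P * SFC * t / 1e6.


Formula: FC (tonnes) = P * SFC * t / 1,000,000
Step 1 — P * SFC * t = 1134.2 * 185.0 * 39 = 8183253.0 g
Step 2 — FC (tonnes) = 8183253.0 / 1,000,000 ≈ 8.1833 tonnes (5 s.f.)

8.1833 tonnes


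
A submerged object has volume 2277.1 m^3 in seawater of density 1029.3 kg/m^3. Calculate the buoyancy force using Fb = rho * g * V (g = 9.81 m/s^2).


Formula: Fb = rho * g * V
Substituting: Fb = 1029.3 * 9.81 * 2277.1
Intermediate: 1029.3 * 9.81 = 10097.433
Result: Fb = 10097.433 * 2277.1 ≈ 22993000 N (5 s.f.)

22993000 N


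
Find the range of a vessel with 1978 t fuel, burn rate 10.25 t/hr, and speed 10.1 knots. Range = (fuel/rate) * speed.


Formula: endurance = fuel / rate; range = endurance * speed
Step 1 — endurance = 1978 / 10.25 = 192.9756 hours
Step 2 — range = 192.9756 * 10.1 ≈ 1949.1 nautical miles (5 s.f.)

1949.1 NM


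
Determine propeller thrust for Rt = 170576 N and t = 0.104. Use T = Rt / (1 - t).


Formula: T = Rt / (1 - t)
Step 1 — (1 - t) = 1 - 0.104 = 0.896
Step 2 — T = 170576 / 0.896 ≈ 190380 N (5 s.f.)

190380 N


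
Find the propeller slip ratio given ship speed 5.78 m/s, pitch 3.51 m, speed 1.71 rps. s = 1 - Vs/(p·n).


Formula: s = 1 - Vs / (p * n)
Step 1 — p * n = 3.51 * 1.71 = 6.0021
Step 2 — Vs / (p*n) = 5.78 / 6.0021 = 0.962996 (6 d.p.)
Step 3 — s = 1 - 0.962996 = 0.037004

0.037004


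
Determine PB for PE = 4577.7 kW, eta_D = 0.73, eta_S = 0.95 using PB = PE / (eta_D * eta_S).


Formula: PB = PE / (eta_D * eta_S)
Step 1 — combined efficiency = eta_D * eta_S = 0.73 * 0.95 = 0.6935
Step 2 — PB = 4577.7 / 0.6935 ≈ 6600.9 kW (5 s.f.)

6600.9 kW


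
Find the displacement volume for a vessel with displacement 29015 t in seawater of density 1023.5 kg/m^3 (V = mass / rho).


Formula: V = mass / rho
Step 1 — convert tonnes to kg: 29015 t * 1000 = 29015000 kg
Step 2 — V = 29015000 / 1023.5 ≈ 28349 m^3 (5 s.f.)

28349 m^3


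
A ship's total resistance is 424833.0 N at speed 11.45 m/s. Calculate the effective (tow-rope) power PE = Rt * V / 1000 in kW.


Formula: PE = Rt * V / 1000 (kW)
Step 1 — PE (W) = 424833.0 * 11.45 = 4864337.85 W
Step 2 — PE (kW) = 4864337.85 / 1000 ≈ 4864.3 kW (5 s.f.)

4864.3 kW


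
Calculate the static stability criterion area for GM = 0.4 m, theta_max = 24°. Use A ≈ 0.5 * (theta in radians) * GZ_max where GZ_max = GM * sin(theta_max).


Formula: GZ_max = GM * sin(theta); Area = 0.5 * theta_rad * GZ_max
Step 1 — GZ_max = 0.4 * sin(24°) = 0.4 * 0.406737 = 0.162695 m
Step 2 — theta_rad = 24 * pi/180 = 0.418879 rad
Step 3 — Area = 0.5 * 0.418879 * 0.162695 ≈ 0.034075 m·rad (5 s.f.)

0.034075 m·rad


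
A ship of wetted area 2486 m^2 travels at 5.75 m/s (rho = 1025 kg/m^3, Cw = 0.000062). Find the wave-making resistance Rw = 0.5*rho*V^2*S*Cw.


Formula: Rw = 0.5 * rho * V^2 * S * Cw
Step 1 — V^2 = 5.75^2 = 33.0625
Step 2 — 0.5 * rho * V^2 = 0.5 * 1025 * 33.0625 = 16944.53125
Step 3 — Rw = 16944.53125 * 2486 * 0.000062 ≈ 2611.7 N (5 s.f.)

2611.7 N


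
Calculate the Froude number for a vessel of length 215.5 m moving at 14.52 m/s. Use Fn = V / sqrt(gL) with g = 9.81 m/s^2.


Formula: Fn = V / sqrt(g * L)
Step 1 — g * L = 9.81 * 215.5 = 2114.055
Step 2 — sqrt(g * L) = sqrt(2114.055) = 45.978854
Step 3 — Fn = 14.52 / 45.978854 ≈ 0.31580 (5 s.f.)

0.31580


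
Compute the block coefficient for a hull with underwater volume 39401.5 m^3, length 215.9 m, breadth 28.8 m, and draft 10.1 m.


Formula: Cb = V / (L * B * T)
Step 1 — L * B * T = 215.9 * 28.8 * 10.1 = 62800.992 m^3
Step 2 — Cb = 39401.5 / 62800.992 ≈ 0.62740 (5 s.f.)

0.62740


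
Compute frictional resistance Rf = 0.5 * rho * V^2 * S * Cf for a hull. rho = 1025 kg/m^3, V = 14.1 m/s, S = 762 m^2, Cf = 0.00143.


Formula: Rf = 0.5 * rho * V^2 * S * Cf
Step 1 — V^2 = 14.1^2 = 198.81
Step 2 — 0.5 * rho * V^2 = 0.5 * 1025 * 198.81 = 101890.125
Step 3 — Rf = 101890.125 * 762 * 0.00143 ≈ 111030 N (5 s.f.)

111030 N


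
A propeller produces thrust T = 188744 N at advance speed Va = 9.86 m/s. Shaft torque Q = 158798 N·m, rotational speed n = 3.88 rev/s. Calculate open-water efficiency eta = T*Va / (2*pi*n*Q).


Formula: eta = T * Va / (2 * pi * n * Q)
Step 1 — numerator = T * Va = 188744 * 9.86 = 1861015.84
Step 2 — 2 * pi * n = 2 * pi * 3.88 = 24.378759
Step 3 — denominator = 24.378759 * 158798 = 3871298.17
Step 4 — eta = 1861015.84 / 3871298.17 ≈ 0.48072 (5 s.f.)

0.48072


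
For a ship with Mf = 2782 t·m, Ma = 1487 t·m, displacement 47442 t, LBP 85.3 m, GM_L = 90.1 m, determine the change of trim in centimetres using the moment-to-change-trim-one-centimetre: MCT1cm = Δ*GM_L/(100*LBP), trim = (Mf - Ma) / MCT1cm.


Formula: net trimming moment = Mf - Ma; MCT1cm = Δ*GM_L/(100*LBP); trim = net moment / MCT1cm
Step 1 — net trimming moment = 2782 - 1487 = 1295 t·m
Step 2 — MCT1cm = 47442 * 90.1 / (100 * 85.3) = 501.1166 t·m/cm
Step 3 — trim = 1295 / 501.1166 ≈ 2.5842 cm (5 s.f.)

2.5842 cm


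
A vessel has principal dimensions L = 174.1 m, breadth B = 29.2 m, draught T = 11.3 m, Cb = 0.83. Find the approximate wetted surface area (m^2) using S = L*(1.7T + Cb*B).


Formula: S = 1.7*L*T + V/T with V = Cb*L*B*T, i.e. S = L * (1.7*T + Cb*B)
Step 1 — 1.7*T = 1.7 * 11.3 = 19.21 m
Step 2 — Cb*B = 0.83 * 29.2 = 24.236 m
Step 3 — 1.7*T + Cb*B = 19.21 + 24.236 = 43.446 m
Step 4 — S = 174.1 * 43.446 ≈ 7563.9 m^2 (5 s.f.)

7563.9 m^2


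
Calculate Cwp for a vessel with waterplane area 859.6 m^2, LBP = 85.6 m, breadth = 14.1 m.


Formula: Cwp = Aw / (L * B)
Step 1 — L * B = 85.6 * 14.1 = 1206.96 m^2
Step 2 — Cwp = 859.6 / 1206.96 ≈ 0.71220 (5 s.f.)

0.71220


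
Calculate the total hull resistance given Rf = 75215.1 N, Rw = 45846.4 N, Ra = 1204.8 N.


Formula: Rt = Rf + Rw + Ra
Substituting: Rt = 75215.1 + 45846.4 + 1204.8
Result: Rt = 122266.3 N

122266.3 N


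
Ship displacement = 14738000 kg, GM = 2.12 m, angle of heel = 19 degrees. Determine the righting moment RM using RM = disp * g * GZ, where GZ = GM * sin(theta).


Formula: GZ = GM * sin(theta); RM = disp * g * GZ
Step 1 — GZ = 2.12 * sin(19°) = 2.12 * 0.325568 = 0.690204 m
Step 2 — RM = 14738000 * 9.81 * 0.690204 ≈ 99790000 N·m (5 s.f.)

99790000 N·m


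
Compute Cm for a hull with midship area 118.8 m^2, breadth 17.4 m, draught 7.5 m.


Formula: Cm = Am / (B * T)
Step 1 — B * T = 17.4 * 7.5 = 130.5 m^2
Step 2 — Cm = 118.8 / 130.5 ≈ 0.91034 (5 s.f.)

0.91034


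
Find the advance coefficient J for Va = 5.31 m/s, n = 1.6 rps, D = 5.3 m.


Formula: J = Va / (n * D)
Step 1 — n * D = 1.6 * 5.3 = 8.48
Step 2 — J = 5.31 / 8.48 ≈ 0.62618 (5 s.f.)

0.62618


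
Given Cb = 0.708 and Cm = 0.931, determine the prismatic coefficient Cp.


Formula: Cp = Cb / Cm
Substituting: Cp = 0.708 / 0.931
Result: Cp ≈ 0.76047 (5 s.f.)

0.76047


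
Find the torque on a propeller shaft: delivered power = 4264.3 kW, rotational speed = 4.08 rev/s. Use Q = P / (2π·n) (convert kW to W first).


Formula: Q = P_W / (2 * pi * n)
Step 1 — P_W = 4264.3 kW * 1000 = 4264300.0 W
Step 2 — 2 * pi * n = 2 * pi * 4.08 = 25.635396
Step 3 — Q = 4264300.0 / 25.635396 ≈ 166340 N·m (5 s.f.)

166340 N·m


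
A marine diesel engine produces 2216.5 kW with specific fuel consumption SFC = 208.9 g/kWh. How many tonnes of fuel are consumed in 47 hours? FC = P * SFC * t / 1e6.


Formula: FC (tonnes) = P * SFC * t / 1,000,000
Step 1 — P * SFC * t = 2216.5 * 208.9 * 47 = 21762261.95 g
Step 2 — FC (tonnes) = 21762261.95 / 1,000,000 ≈ 21.762 tonnes (5 s.f.)

21.762 tonnes


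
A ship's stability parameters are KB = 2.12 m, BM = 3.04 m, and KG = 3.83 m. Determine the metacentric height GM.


Formula: GM = KB + BM - KG
Step 1 — KM = KB + BM = 2.12 + 3.04 = 5.16 m
Step 2 — GM = KM - KG = 5.16 - 3.83 = 1.33 m

1.33 m


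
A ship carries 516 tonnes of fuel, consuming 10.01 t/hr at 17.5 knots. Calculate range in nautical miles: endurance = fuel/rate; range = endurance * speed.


Formula: endurance = fuel / rate; range = endurance * speed
Step 1 — endurance = 516 / 10.01 = 51.5485 hours
Step 2 — range = 51.5485 * 17.5 ≈ 902.10 nautical miles (5 s.f.)

902.10 NM


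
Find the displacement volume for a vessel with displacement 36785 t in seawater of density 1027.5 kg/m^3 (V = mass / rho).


Formula: V = mass / rho
Step 1 — convert tonnes to kg: 36785 t * 1000 = 36785000 kg
Step 2 — V = 36785000 / 1027.5 ≈ 35800 m^3 (5 s.f.)

35800 m^3


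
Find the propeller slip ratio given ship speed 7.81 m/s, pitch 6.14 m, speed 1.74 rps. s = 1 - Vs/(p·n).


Formula: s = 1 - Vs / (p * n)
Step 1 — p * n = 6.14 * 1.74 = 10.6836
Step 2 — Vs / (p*n) = 7.81 / 10.6836 = 0.731027 (6 d.p.)
Step 3 — s = 1 - 0.731027 = 0.268973

0.268973


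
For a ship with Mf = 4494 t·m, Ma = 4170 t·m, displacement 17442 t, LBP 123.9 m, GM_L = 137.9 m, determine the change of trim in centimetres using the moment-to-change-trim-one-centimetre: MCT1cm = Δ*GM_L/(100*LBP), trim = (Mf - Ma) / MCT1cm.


Formula: net trimming moment = Mf - Ma; MCT1cm = Δ*GM_L/(100*LBP); trim = net moment / MCT1cm
Step 1 — net trimming moment = 4494 - 4170 = 324 t·m
Step 2 — MCT1cm = 17442 * 137.9 / (100 * 123.9) = 194.1285 t·m/cm
Step 3 — trim = 324 / 194.1285 ≈ 1.6690 cm (5 s.f.)

1.6690 cm


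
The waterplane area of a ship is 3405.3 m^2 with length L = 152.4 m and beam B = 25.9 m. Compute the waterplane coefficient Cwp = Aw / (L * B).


Formula: Cwp = Aw / (L * B)
Step 1 — L * B = 152.4 * 25.9 = 3947.16 m^2
Step 2 — Cwp = 3405.3 / 3947.16 ≈ 0.86272 (5 s.f.)

0.86272


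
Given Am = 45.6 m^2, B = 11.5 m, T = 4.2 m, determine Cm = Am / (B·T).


Formula: Cm = Am / (B * T)
Step 1 — B * T = 11.5 * 4.2 = 48.3 m^2
Step 2 — Cm = 45.6 / 48.3 ≈ 0.94410 (5 s.f.)

0.94410


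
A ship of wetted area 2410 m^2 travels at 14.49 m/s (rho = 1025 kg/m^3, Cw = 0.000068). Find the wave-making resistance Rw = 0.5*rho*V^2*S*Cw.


Formula: Rw = 0.5 * rho * V^2 * S * Cw
Step 1 — V^2 = 14.49^2 = 209.9601
Step 2 — 0.5 * rho * V^2 = 0.5 * 1025 * 209.9601 = 107604.55125
Step 3 — Rw = 107604.55125 * 2410 * 0.000068 ≈ 17634 N (5 s.f.)

17634 N


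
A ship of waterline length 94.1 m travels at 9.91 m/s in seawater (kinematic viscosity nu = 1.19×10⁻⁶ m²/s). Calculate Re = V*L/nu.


Formula: Re = V * L / nu
Step 1 — V * L = 9.91 * 94.1 = 932.531 m^2/s
Step 2 — Re = 932.531 / 1.19e-6 = 7.84e+08

7.84e+08


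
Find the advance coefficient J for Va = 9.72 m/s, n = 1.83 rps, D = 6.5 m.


Formula: J = Va / (n * D)
Step 1 — n * D = 1.83 * 6.5 = 11.895
Step 2 — J = 9.72 / 11.895 ≈ 0.81715 (5 s.f.)

0.81715


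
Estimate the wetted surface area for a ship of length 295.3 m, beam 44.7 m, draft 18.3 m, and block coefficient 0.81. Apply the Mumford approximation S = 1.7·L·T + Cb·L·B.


Formula: S = 1.7*L*T + V/T with V = Cb*L*B*T, i.e. S = L * (1.7*T + Cb*B)
Step 1 — 1.7*T = 1.7 * 18.3 = 31.11 m
Step 2 — Cb*B = 0.81 * 44.7 = 36.207 m
Step 3 — 1.7*T + Cb*B = 31.11 + 36.207 = 67.317 m
Step 4 — S = 295.3 * 67.317 ≈ 19879 m^2 (5 s.f.)

19879 m^2


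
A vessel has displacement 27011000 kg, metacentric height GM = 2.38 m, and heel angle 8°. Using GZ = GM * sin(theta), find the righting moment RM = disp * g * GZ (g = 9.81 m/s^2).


Formula: GZ = GM * sin(theta); RM = disp * g * GZ
Step 1 — GZ = 2.38 * sin(8°) = 2.38 * 0.139173 = 0.331232 m
Step 2 — RM = 27011000 * 9.81 * 0.331232 ≈ 87769000 N·m (5 s.f.)

87769000 N·m


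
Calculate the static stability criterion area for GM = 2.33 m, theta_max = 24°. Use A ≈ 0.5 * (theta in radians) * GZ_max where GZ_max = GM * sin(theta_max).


Formula: GZ_max = GM * sin(theta); Area = 0.5 * theta_rad * GZ_max
Step 1 — GZ_max = 2.33 * sin(24°) = 2.33 * 0.406737 = 0.947697 m
Step 2 — theta_rad = 24 * pi/180 = 0.418879 rad
Step 3 — Area = 0.5 * 0.418879 * 0.947697 ≈ 0.19849 m·rad (5 s.f.)

0.19849 m·rad


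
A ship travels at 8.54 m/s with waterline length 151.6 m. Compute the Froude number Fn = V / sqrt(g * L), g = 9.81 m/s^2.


Formula: Fn = V / sqrt(g * L)
Step 1 — g * L = 9.81 * 151.6 = 1487.196
Step 2 — sqrt(g * L) = sqrt(1487.196) = 38.56418
Step 3 — Fn = 8.54 / 38.56418 ≈ 0.22145 (5 s.f.)

0.22145


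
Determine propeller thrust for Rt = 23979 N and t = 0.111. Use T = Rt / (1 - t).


Formula: T = Rt / (1 - t)
Step 1 — (1 - t) = 1 - 0.111 = 0.889
Step 2 — T = 23979 / 0.889 ≈ 26973 N (5 s.f.)

26973 N


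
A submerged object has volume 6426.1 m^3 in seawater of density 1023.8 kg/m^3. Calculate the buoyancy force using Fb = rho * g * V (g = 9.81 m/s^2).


Formula: Fb = rho * g * V
Substituting: Fb = 1023.8 * 9.81 * 6426.1
Intermediate: 1023.8 * 9.81 = 10043.478
Result: Fb = 10043.478 * 6426.1 ≈ 64540000 N (5 s.f.)

64540000 N


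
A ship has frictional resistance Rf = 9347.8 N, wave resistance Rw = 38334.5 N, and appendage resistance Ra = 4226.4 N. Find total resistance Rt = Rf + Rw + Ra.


Formula: Rt = Rf + Rw + Ra
Substituting: Rt = 9347.8 + 38334.5 + 4226.4
Result: Rt = 51908.7 N

51908.7 N


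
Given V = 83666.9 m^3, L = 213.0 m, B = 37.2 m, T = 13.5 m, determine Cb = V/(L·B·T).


Formula: Cb = V / (L * B * T)
Step 1 — L * B * T = 213.0 * 37.2 * 13.5 = 106968.6 m^3
Step 2 — Cb = 83666.9 / 106968.6 ≈ 0.78216 (5 s.f.)

0.78216


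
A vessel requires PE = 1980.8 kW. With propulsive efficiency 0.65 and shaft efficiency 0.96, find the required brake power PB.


Formula: PB = PE / (eta_D * eta_S)
Step 1 — combined efficiency = eta_D * eta_S = 0.65 * 0.96 = 0.624
Step 2 — PB = 1980.8 / 0.624 ≈ 3174.4 kW (5 s.f.)

3174.4 kW


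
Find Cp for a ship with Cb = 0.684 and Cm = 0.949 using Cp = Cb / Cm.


Formula: Cp = Cb / Cm
Substituting: Cp = 0.684 / 0.949
Result: Cp ≈ 0.72076 (5 s.f.)

0.72076


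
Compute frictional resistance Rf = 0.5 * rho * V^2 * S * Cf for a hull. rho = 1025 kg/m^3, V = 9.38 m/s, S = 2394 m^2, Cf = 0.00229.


Formula: Rf = 0.5 * rho * V^2 * S * Cf
Step 1 — V^2 = 9.38^2 = 87.9844
Step 2 — 0.5 * rho * V^2 = 0.5 * 1025 * 87.9844 = 45092.005
Step 3 — Rf = 45092.005 * 2394 * 0.00229 ≈ 247210 N (5 s.f.)

247210 N


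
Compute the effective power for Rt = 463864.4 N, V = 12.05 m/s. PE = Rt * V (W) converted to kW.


Formula: PE = Rt * V / 1000 (kW)
Step 1 — PE (W) = 463864.4 * 12.05 = 5589566.02 W
Step 2 — PE (kW) = 5589566.02 / 1000 ≈ 5589.6 kW (5 s.f.)

5589.6 kW


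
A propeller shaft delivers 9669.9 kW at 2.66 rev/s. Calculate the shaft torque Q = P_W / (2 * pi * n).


Formula: Q = P_W / (2 * pi * n)
Step 1 — P_W = 9669.9 kW * 1000 = 9669900.0 W
Step 2 — 2 * pi * n = 2 * pi * 2.66 = 16.713273
Step 3 — Q = 9669900.0 / 16.713273 ≈ 578580 N·m (5 s.f.)

578580 N·m


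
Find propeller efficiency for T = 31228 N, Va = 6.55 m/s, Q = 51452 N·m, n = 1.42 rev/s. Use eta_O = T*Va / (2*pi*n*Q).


Formula: eta = T * Va / (2 * pi * n * Q)
Step 1 — numerator = T * Va = 31228 * 6.55 = 204543.4
Step 2 — 2 * pi * n = 2 * pi * 1.42 = 8.922123
Step 3 — denominator = 8.922123 * 51452 = 459061.07
Step 4 — eta = 204543.4 / 459061.07 ≈ 0.44557 (5 s.f.)

0.44557


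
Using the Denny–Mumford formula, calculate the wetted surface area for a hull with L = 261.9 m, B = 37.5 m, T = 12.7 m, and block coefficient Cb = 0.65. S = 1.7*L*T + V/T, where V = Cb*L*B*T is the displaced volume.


Formula: S = 1.7*L*T + V/T with V = Cb*L*B*T, i.e. S = L * (1.7*T + Cb*B)
Step 1 — 1.7*T = 1.7 * 12.7 = 21.59 m
Step 2 — Cb*B = 0.65 * 37.5 = 24.375 m
Step 3 — 1.7*T + Cb*B = 21.59 + 24.375 = 45.965 m
Step 4 — S = 261.9 * 45.965 ≈ 12038 m^2 (5 s.f.)

12038 m^2


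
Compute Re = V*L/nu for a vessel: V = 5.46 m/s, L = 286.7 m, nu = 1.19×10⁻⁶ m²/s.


Formula: Re = V * L / nu
Step 1 — V * L = 5.46 * 286.7 = 1565.382 m^2/s
Step 2 — Re = 1565.382 / 1.19e-6 = 1.32e+09

1.32e+09


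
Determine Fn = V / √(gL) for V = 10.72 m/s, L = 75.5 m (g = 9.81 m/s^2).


Formula: Fn = V / sqrt(g * L)
Step 1 — g * L = 9.81 * 75.5 = 740.655
Step 2 — sqrt(g * L) = sqrt(740.655) = 27.214977
Step 3 — Fn = 10.72 / 27.214977 ≈ 0.39390 (5 s.f.)

0.39390


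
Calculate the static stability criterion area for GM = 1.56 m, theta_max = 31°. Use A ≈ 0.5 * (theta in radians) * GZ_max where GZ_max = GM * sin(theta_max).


Formula: GZ_max = GM * sin(theta); Area = 0.5 * theta_rad * GZ_max
Step 1 — GZ_max = 1.56 * sin(31°) = 1.56 * 0.515038 = 0.803459 m
Step 2 — theta_rad = 31 * pi/180 = 0.541052 rad
Step 3 — Area = 0.5 * 0.541052 * 0.803459 ≈ 0.21736 m·rad (5 s.f.)

0.21736 m·rad


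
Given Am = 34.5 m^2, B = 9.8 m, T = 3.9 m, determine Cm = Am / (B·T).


Formula: Cm = Am / (B * T)
Step 1 — B * T = 9.8 * 3.9 = 38.22 m^2
Step 2 — Cm = 34.5 / 38.22 ≈ 0.90267 (5 s.f.)

0.90267


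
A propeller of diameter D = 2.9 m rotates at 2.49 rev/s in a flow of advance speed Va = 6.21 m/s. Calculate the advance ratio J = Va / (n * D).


Formula: J = Va / (n * D)
Step 1 — n * D = 2.49 * 2.9 = 7.221
Step 2 — J = 6.21 / 7.221 ≈ 0.85999 (5 s.f.)

0.85999


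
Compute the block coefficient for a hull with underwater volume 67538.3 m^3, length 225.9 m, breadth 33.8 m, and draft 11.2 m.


Formula: Cb = V / (L * B * T)
Step 1 — L * B * T = 225.9 * 33.8 * 11.2 = 85516.704 m^3
Step 2 — Cb = 67538.3 / 85516.704 ≈ 0.78977 (5 s.f.)

0.78977


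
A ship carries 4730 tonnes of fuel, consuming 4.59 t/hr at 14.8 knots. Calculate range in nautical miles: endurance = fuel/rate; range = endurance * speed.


Formula: endurance = fuel / rate; range = endurance * speed
Step 1 — endurance = 4730 / 4.59 = 1030.5011 hours
Step 2 — range = 1030.5011 * 14.8 ≈ 15251 nautical miles (5 s.f.)

15251 NM


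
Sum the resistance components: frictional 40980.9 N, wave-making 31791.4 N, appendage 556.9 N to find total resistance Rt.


Formula: Rt = Rf + Rw + Ra
Substituting: Rt = 40980.9 + 31791.4 + 556.9
Result: Rt = 73329.2 N

73329.2 N


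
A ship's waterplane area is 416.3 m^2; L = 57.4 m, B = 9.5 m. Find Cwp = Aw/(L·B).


Formula: Cwp = Aw / (L * B)
Step 1 — L * B = 57.4 * 9.5 = 545.3 m^2
Step 2 — Cwp = 416.3 / 545.3 ≈ 0.76343 (5 s.f.)

0.76343


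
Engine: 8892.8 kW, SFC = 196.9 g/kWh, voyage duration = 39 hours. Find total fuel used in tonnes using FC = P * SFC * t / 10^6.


Formula: FC (tonnes) = P * SFC * t / 1,000,000
Step 1 — P * SFC * t = 8892.8 * 196.9 * 39 = 68288700.48 g
Step 2 — FC (tonnes) = 68288700.48 / 1,000,000 ≈ 68.289 tonnes (5 s.f.)

68.289 tonnes


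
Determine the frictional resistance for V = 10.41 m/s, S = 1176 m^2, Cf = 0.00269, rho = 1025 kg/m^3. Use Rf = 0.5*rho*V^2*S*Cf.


Formula: Rf = 0.5 * rho * V^2 * S * Cf
Step 1 — V^2 = 10.41^2 = 108.3681
Step 2 — 0.5 * rho * V^2 = 0.5 * 1025 * 108.3681 = 55538.65125
Step 3 — Rf = 55538.65125 * 1176 * 0.00269 ≈ 175690 N (5 s.f.)

175690 N


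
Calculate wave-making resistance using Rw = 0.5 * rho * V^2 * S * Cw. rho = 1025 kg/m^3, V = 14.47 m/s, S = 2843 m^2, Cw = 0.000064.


Formula: Rw = 0.5 * rho * V^2 * S * Cw
Step 1 — V^2 = 14.47^2 = 209.3809
Step 2 — 0.5 * rho * V^2 = 0.5 * 1025 * 209.3809 = 107307.71125
Step 3 — Rw = 107307.71125 * 2843 * 0.000064 ≈ 19525 N (5 s.f.)

19525 N


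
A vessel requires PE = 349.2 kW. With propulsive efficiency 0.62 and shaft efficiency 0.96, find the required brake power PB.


Formula: PB = PE / (eta_D * eta_S)
Step 1 — combined efficiency = eta_D * eta_S = 0.62 * 0.96 = 0.5952
Step 2 — PB = 349.2 / 0.5952 ≈ 586.69 kW (5 s.f.)

586.69 kW


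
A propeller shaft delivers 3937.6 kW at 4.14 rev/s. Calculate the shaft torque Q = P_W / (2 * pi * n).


Formula: Q = P_W / (2 * pi * n)
Step 1 — P_W = 3937.6 kW * 1000 = 3937600.0 W
Step 2 — 2 * pi * n = 2 * pi * 4.14 = 26.012387
Step 3 — Q = 3937600.0 / 26.012387 ≈ 151370 N·m (5 s.f.)

151370 N·m


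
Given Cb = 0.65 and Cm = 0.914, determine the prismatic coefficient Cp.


Formula: Cp = Cb / Cm
Substituting: Cp = 0.65 / 0.914
Result: Cp ≈ 0.71116 (5 s.f.)

0.71116


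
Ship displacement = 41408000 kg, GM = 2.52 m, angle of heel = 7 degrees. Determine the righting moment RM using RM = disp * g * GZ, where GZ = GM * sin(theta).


Formula: GZ = GM * sin(theta); RM = disp * g * GZ
Step 1 — GZ = 2.52 * sin(7°) = 2.52 * 0.121869 = 0.30711 m
Step 2 — RM = 41408000 * 9.81 * 0.30711 ≈ 124750000 N·m (5 s.f.)

124750000 N·m


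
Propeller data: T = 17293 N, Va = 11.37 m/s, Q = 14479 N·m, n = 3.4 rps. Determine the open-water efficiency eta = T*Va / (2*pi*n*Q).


Formula: eta = T * Va / (2 * pi * n * Q)
Step 1 — numerator = T * Va = 17293 * 11.37 = 196621.41
Step 2 — 2 * pi * n = 2 * pi * 3.4 = 21.36283
Step 3 — denominator = 21.36283 * 14479 = 309312.42
Step 4 — eta = 196621.41 / 309312.42 ≈ 0.63567 (5 s.f.)

0.63567


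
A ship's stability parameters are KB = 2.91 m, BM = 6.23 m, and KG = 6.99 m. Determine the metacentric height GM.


Formula: GM = KB + BM - KG
Step 1 — KM = KB + BM = 2.91 + 6.23 = 9.14 m
Step 2 — GM = KM - KG = 9.14 - 6.99 = 2.15 m

2.15 m
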